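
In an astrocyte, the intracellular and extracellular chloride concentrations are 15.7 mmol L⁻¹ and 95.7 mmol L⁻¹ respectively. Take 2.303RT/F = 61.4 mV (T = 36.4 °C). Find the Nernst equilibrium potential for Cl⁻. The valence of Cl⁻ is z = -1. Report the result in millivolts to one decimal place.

E = (61.4/z) · log₁₀([Cl⁻]_out/[Cl⁻]_in) with z = -1.
For an anion, dividing by z = -1 reverses the sign.
= (61.4/-1) · log₁₀(95.7/15.7) = -61.40 · log₁₀(6.096)
= -61.40 · (0.7850) = -48.20 mV

-48.2 mV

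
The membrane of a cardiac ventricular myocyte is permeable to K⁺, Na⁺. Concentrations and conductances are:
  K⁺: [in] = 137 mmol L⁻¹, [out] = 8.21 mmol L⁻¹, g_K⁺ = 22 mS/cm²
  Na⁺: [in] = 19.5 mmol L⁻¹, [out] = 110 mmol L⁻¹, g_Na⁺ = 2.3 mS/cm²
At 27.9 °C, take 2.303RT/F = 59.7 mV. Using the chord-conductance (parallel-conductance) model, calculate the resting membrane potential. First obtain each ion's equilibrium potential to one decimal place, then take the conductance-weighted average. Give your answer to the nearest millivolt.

E_K⁺ = (59.7/1)·log₁₀(8.21/137) = -73.0 mV
E_Na⁺ = (59.7/1)·log₁₀(110/19.5) = 44.9 mV
Vm = (Σ gᵢEᵢ)/(Σ gᵢ) = (22·-73.0 + 2.3·44.9) / (22 + 2.3)
= -1502.73 / 24.3 = -61.84 mV

-62 mV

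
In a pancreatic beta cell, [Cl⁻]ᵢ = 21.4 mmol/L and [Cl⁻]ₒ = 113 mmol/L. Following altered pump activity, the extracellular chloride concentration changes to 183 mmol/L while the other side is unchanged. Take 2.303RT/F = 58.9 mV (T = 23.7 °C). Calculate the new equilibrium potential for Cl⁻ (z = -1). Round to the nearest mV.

-55 mV

After the shift: [Cl⁻]_out = 183, [Cl⁻]_in = 21.4 mmol/L.
E_new = (58.9/-1)·log₁₀(183/21.4) = -58.90 · (0.9320) = -54.90 mV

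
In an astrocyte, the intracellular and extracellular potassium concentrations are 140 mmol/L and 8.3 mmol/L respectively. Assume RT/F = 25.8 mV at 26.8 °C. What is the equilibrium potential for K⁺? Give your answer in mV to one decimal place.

-72.9 mV

E = (25.8/z) · ln([K⁺]_out/[K⁺]_in) with z = +1.
= (25.8/1) · ln(8.3/140) = 25.80 · ln(0.05929)
= 25.80 · (-2.8254) = -72.89 mV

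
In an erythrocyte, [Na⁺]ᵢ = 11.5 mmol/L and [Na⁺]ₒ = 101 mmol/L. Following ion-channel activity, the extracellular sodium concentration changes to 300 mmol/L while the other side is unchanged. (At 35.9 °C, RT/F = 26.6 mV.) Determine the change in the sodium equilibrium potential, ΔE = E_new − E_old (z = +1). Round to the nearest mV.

E_old = (26.6/1)·ln(101/11.5) = 57.80 mV
E_new = (26.6/1)·ln(300/11.5) = 86.75 mV
ΔE = 86.75 − (57.80) = 28.96 mV

29 mV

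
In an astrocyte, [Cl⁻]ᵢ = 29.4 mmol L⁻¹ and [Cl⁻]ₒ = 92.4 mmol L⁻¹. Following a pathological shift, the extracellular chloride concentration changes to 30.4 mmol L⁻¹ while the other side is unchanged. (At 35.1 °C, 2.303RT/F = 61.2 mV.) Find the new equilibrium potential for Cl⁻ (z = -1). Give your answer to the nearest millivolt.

-1 mV

After the shift: [Cl⁻]_out = 30.4, [Cl⁻]_in = 29.4 mmol L⁻¹.
E_new = (61.2/-1)·log₁₀(30.4/29.4) = -61.20 · (0.0145) = -0.89 mV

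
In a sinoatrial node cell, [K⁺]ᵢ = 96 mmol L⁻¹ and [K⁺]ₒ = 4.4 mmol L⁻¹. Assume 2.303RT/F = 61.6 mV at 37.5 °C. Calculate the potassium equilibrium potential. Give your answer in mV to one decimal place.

-82.5 mV

E = (61.6/z) · log₁₀([K⁺]_out/[K⁺]_in) with z = +1.
= (61.6/1) · log₁₀(4.4/96) = 61.60 · log₁₀(0.04583)
= 61.60 · (-1.3388) = -82.47 mV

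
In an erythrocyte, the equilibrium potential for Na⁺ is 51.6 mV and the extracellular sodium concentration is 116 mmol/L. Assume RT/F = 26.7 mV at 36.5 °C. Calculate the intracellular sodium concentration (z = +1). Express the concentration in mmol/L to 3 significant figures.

16.8 mmol/L

Nernst: E = (26.7/1) · ln([out]/[in]), so ln([out]/[in]) = 51.6 × 1 / 26.7 = 1.9326.
[out]/[in] = e^(1.9326) = 6.907.
[in] = 116 / 6.907 = 16.79 mmol/L.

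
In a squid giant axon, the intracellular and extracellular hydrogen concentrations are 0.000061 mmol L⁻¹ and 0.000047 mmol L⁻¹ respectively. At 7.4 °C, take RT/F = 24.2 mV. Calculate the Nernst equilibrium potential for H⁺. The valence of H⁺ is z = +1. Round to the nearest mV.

E = (24.2/z) · ln([H⁺]_out/[H⁺]_in) with z = +1.
= (24.2/1) · ln(0.000047/0.000061) = 24.20 · ln(0.7705)
= 24.20 · (-0.2607) = -6.31 mV

-6 mV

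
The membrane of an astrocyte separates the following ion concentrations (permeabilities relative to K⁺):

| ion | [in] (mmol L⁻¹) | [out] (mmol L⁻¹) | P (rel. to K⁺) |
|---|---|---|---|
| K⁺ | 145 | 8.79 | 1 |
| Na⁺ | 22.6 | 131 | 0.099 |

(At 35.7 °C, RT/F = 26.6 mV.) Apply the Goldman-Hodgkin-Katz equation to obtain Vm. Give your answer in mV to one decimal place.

Vm = 26.6 · ln[(Σ P·[cation]ₒ + Σ P·[anion]ᵢ) / (Σ P·[cation]ᵢ + Σ P·[anion]ₒ)]
Numerator = 1×8.79 + 0.099×131 = 21.76
Denominator = 1×145 + 0.099×22.6 = 147.2
Vm = 26.6 · ln(0.14778) = 26.6 × (-1.9120) = -50.86 mV

-50.9 mV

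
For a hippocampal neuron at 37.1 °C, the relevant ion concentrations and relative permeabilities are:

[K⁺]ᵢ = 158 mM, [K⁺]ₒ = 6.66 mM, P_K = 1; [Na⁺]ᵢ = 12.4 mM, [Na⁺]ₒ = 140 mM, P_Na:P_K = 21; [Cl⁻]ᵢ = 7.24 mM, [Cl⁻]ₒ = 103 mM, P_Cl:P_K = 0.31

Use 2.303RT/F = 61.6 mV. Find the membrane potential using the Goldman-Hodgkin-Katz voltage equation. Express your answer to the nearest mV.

Vm = 61.6 · log₁₀[(Σ P·[cation]ₒ + Σ P·[anion]ᵢ) / (Σ P·[cation]ᵢ + Σ P·[anion]ₒ)]
Numerator = 1×6.66 + 21×140 + 0.31×7.24 = 2949
Denominator = 1×158 + 21×12.4 + 0.31×103 = 450.3
Vm = 61.6 · log₁₀(6.5483) = 61.6 × (0.8161) = 50.27 mV

50 mV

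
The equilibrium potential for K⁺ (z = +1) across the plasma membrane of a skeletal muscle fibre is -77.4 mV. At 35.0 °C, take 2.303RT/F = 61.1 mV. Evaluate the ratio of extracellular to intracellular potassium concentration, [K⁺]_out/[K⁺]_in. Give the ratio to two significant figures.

0.054

log₁₀([out]/[in]) = E·z/(61.1) = -77.4 × 1 / 61.1 = -1.2668
[out]/[in] = 10^(-1.2668) = 0.0541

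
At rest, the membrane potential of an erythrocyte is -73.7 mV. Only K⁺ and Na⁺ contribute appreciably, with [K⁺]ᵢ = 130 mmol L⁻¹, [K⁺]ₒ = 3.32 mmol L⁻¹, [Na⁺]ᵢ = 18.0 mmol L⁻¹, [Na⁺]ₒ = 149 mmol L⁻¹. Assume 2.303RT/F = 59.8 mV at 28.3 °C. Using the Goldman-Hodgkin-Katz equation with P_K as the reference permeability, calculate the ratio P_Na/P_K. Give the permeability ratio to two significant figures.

0.029

Let α = P_Na/P_K. GHK: Vm = 59.8·log₁₀[(Kₒ + α·Naₒ)/(Kᵢ + α·Naᵢ)].
10^(Vm/59.8) = 10^(-73.7/59.8) = 0.058554
So 0.058554·(Kᵢ + α·Naᵢ) = Kₒ + α·Naₒ → α = (0.058554·130.0 − 3.32) / (149.0 − 0.058554·18.0)
α = (7.612 − 3.32) / (149.0 − 1.054) = 4.292/147.9 = 0.02901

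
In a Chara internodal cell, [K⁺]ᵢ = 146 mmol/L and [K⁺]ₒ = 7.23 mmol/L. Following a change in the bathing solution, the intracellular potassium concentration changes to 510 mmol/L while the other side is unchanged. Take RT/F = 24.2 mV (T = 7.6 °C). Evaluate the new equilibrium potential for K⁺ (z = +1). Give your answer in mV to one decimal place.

After the shift: [K⁺]_out = 7.23, [K⁺]_in = 510 mmol/L.
E_new = (24.2/1)·ln(7.23/510) = 24.20 · (-4.2562) = -103.00 mV

-103.0 mV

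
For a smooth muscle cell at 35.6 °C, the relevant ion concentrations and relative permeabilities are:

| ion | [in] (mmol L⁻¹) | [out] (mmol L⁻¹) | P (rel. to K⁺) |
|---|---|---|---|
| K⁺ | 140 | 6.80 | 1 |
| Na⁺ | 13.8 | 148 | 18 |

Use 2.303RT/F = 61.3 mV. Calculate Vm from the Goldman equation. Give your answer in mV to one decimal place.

51.3 mV

Vm = 61.3 · log₁₀[(Σ P·[cation]ₒ + Σ P·[anion]ᵢ) / (Σ P·[cation]ᵢ + Σ P·[anion]ₒ)]
Numerator = 1×6.80 + 18×148 = 2671
Denominator = 1×140 + 18×13.8 = 388.4
Vm = 61.3 · log₁₀(6.8764) = 61.3 × (0.8374) = 51.33 mV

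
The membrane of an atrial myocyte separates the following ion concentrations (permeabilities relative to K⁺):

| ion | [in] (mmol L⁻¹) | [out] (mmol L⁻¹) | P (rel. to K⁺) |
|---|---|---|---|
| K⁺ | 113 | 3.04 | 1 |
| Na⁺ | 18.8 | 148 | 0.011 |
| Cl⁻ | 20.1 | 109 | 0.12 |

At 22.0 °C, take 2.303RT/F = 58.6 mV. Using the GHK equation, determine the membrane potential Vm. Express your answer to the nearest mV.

-73 mV

Vm = 58.6 · log₁₀[(Σ P·[cation]ₒ + Σ P·[anion]ᵢ) / (Σ P·[cation]ᵢ + Σ P·[anion]ₒ)]
Numerator = 1×3.04 + 0.011×148 + 0.12×20.1 = 7.08
Denominator = 1×113 + 0.011×18.8 + 0.12×109 = 126.3
Vm = 58.6 · log₁₀(0.056063) = 58.6 × (-1.2513) = -73.33 mV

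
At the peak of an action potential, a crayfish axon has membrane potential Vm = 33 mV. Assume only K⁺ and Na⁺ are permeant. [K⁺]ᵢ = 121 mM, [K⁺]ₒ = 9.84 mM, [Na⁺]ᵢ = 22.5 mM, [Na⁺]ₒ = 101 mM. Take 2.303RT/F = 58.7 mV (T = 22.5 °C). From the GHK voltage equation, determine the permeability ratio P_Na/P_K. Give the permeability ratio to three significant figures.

22.8

Let α = P_Na/P_K. GHK: Vm = 58.7·log₁₀[(Kₒ + α·Naₒ)/(Kᵢ + α·Naᵢ)].
10^(Vm/58.7) = 10^(33.0/58.7) = 3.6491
So 3.6491·(Kᵢ + α·Naᵢ) = Kₒ + α·Naₒ → α = (3.6491·121.0 − 9.84) / (101.0 − 3.6491·22.5)
α = (441.5 − 9.84) / (101.0 − 82.1) = 431.7/18.9 = 22.85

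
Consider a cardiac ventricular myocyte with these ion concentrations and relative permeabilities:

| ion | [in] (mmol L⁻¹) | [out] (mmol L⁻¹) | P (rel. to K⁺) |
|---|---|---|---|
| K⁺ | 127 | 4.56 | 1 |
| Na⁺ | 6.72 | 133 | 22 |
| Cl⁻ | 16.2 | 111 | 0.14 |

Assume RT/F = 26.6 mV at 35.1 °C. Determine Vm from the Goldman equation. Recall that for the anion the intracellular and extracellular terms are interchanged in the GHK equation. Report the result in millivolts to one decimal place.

Vm = 26.6 · ln[(Σ P·[cation]ₒ + Σ P·[anion]ᵢ) / (Σ P·[cation]ᵢ + Σ P·[anion]ₒ)]
Numerator = 1×4.56 + 22×133 + 0.14×16.2 = 2933
Denominator = 1×127 + 22×6.72 + 0.14×111 = 290.4
Vm = 26.6 · ln(10.1) = 26.6 × (2.3125) = 61.51 mV

61.5 mV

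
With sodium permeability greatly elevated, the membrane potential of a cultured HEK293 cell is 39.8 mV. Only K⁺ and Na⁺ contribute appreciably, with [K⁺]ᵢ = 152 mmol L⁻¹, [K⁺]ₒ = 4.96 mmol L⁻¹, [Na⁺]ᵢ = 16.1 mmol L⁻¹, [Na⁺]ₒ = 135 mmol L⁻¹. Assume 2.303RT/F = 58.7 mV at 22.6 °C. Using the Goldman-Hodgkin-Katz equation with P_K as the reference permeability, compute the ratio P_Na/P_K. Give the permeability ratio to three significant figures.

12.3

Let α = P_Na/P_K. GHK: Vm = 58.7·log₁₀[(Kₒ + α·Naₒ)/(Kᵢ + α·Naᵢ)].
10^(Vm/58.7) = 10^(39.8/58.7) = 4.7646
So 4.7646·(Kᵢ + α·Naᵢ) = Kₒ + α·Naₒ → α = (4.7646·152.0 − 4.96) / (135.0 − 4.7646·16.1)
α = (724.2 − 4.96) / (135.0 − 76.71) = 719.3/58.29 = 12.34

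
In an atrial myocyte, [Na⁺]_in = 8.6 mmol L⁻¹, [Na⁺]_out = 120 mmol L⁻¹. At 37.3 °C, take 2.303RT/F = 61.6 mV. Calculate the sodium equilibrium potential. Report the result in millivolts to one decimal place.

E = (61.6/z) · log₁₀([Na⁺]_out/[Na⁺]_in) with z = +1.
= (61.6/1) · log₁₀(120/8.6) = 61.60 · log₁₀(13.95)
= 61.60 · (1.1447) = 70.51 mV

70.5 mV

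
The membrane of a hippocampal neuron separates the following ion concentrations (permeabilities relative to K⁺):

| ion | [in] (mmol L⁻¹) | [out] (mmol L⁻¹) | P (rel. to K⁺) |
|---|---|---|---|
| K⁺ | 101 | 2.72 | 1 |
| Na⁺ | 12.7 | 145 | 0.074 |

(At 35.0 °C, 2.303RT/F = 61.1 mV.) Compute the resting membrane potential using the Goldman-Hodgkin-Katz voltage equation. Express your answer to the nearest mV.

Vm = 61.1 · log₁₀[(Σ P·[cation]ₒ + Σ P·[anion]ᵢ) / (Σ P·[cation]ᵢ + Σ P·[anion]ₒ)]
Numerator = 1×2.72 + 0.074×145 = 13.45
Denominator = 1×101 + 0.074×12.7 = 101.9
Vm = 61.1 · log₁₀(0.13194) = 61.1 × (-0.8796) = -53.74 mV

-54 mV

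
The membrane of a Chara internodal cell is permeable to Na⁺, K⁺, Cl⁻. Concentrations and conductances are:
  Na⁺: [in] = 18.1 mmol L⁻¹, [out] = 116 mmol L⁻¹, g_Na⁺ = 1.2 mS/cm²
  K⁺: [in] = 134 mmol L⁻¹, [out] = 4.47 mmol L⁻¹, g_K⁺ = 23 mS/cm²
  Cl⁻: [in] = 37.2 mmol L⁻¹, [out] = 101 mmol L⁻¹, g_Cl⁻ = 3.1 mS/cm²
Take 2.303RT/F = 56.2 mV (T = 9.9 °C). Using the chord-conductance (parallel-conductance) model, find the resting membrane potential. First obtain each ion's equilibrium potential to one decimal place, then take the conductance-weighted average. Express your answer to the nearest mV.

-71 mV

E_Na⁺ = (56.2/1)·log₁₀(116/18.1) = 45.3 mV
E_K⁺ = (56.2/1)·log₁₀(4.47/134) = -83.0 mV
E_Cl⁻ = (56.2/-1)·log₁₀(101/37.2) = -24.4 mV
Vm = (Σ gᵢEᵢ)/(Σ gᵢ) = (1.2·45.3 + 23·-83.0 + 3.1·-24.4) / (1.2 + 23 + 3.1)
= -1930.28 / 27.3 = -70.71 mV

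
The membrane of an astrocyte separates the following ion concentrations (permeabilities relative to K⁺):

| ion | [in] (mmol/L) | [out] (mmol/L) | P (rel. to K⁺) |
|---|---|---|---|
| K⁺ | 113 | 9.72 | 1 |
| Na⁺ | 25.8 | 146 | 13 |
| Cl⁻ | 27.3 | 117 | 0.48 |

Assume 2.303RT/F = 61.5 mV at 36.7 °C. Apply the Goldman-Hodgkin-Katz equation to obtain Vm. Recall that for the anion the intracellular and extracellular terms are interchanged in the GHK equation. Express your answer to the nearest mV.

36 mV

Vm = 61.5 · log₁₀[(Σ P·[cation]ₒ + Σ P·[anion]ᵢ) / (Σ P·[cation]ᵢ + Σ P·[anion]ₒ)]
Numerator = 1×9.72 + 13×146 + 0.48×27.3 = 1921
Denominator = 1×113 + 13×25.8 + 0.48×117 = 504.6
Vm = 61.5 · log₁₀(3.8069) = 61.5 × (0.5806) = 35.71 mV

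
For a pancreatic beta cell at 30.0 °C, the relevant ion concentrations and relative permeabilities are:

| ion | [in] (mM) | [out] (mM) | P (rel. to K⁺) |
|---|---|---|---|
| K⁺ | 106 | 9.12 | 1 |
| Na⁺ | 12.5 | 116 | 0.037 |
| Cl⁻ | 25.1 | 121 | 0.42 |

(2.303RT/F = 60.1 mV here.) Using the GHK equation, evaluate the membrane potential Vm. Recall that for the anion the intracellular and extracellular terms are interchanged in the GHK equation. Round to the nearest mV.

-49 mV

Vm = 60.1 · log₁₀[(Σ P·[cation]ₒ + Σ P·[anion]ᵢ) / (Σ P·[cation]ᵢ + Σ P·[anion]ₒ)]
Numerator = 1×9.12 + 0.037×116 + 0.42×25.1 = 23.95
Denominator = 1×106 + 0.037×12.5 + 0.42×121 = 157.3
Vm = 60.1 · log₁₀(0.1523) = 60.1 × (-0.8173) = -49.12 mV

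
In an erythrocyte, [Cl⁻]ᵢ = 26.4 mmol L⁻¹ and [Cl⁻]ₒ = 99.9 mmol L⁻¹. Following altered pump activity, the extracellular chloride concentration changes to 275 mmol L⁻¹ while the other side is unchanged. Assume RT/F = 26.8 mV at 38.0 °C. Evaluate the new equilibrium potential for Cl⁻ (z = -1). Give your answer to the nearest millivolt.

After the shift: [Cl⁻]_out = 275, [Cl⁻]_in = 26.4 mmol L⁻¹.
E_new = (26.8/-1)·ln(275/26.4) = -26.80 · (2.3434) = -62.80 mV

-63 mV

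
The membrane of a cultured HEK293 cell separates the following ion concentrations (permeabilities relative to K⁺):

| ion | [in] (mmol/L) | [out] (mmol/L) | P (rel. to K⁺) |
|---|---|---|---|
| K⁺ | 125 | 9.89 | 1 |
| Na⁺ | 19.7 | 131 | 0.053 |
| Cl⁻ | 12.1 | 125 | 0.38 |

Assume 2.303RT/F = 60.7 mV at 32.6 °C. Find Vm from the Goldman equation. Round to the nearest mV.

-55 mV

Vm = 60.7 · log₁₀[(Σ P·[cation]ₒ + Σ P·[anion]ᵢ) / (Σ P·[cation]ᵢ + Σ P·[anion]ₒ)]
Numerator = 1×9.89 + 0.053×131 + 0.38×12.1 = 21.43
Denominator = 1×125 + 0.053×19.7 + 0.38×125 = 173.5
Vm = 60.7 · log₁₀(0.12349) = 60.7 × (-0.9084) = -55.14 mV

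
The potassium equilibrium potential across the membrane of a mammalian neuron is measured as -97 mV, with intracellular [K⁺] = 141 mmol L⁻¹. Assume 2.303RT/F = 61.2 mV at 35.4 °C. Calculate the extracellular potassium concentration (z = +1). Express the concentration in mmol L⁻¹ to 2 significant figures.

Nernst: E = (61.2/1) · log₁₀([out]/[in]), so log₁₀([out]/[in]) = -97.0 × 1 / 61.2 = -1.5850.
[out]/[in] = 10^(-1.5850) = 0.026.
[out] = 0.026 × 141 = 3.667 mmol L⁻¹.

3.7 mmol L⁻¹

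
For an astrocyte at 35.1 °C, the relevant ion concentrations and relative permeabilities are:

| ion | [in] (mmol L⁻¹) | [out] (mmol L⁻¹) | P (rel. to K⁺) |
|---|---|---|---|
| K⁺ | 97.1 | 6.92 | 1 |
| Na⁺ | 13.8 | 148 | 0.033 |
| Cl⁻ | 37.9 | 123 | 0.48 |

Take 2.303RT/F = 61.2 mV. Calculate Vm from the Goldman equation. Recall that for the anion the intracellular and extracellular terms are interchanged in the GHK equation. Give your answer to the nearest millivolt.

-44 mV

Vm = 61.2 · log₁₀[(Σ P·[cation]ₒ + Σ P·[anion]ᵢ) / (Σ P·[cation]ᵢ + Σ P·[anion]ₒ)]
Numerator = 1×6.92 + 0.033×148 + 0.48×37.9 = 30
Denominator = 1×97.1 + 0.033×13.8 + 0.48×123 = 156.6
Vm = 61.2 · log₁₀(0.19155) = 61.2 × (-0.7177) = -43.92 mV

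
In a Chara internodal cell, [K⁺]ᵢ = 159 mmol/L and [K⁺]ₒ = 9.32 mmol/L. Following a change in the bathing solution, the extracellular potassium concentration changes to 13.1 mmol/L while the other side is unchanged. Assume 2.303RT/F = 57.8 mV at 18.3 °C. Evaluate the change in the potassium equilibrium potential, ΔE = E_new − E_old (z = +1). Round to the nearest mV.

E_old = (57.8/1)·log₁₀(9.32/159) = -71.21 mV
E_new = (57.8/1)·log₁₀(13.1/159) = -62.66 mV
ΔE = -62.66 − (-71.21) = 8.55 mV

9 mV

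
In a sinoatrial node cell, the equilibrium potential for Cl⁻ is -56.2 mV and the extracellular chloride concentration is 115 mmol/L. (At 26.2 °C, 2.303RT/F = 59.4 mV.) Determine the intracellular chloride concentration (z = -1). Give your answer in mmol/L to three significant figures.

Nernst: E = (59.4/-1) · log₁₀([out]/[in]), so log₁₀([out]/[in]) = -56.2 × -1 / 59.4 = 0.9461.
[out]/[in] = 10^(0.9461) = 8.833.
[in] = 115 / 8.833 = 13.02 mmol/L.

13.0 mmol/L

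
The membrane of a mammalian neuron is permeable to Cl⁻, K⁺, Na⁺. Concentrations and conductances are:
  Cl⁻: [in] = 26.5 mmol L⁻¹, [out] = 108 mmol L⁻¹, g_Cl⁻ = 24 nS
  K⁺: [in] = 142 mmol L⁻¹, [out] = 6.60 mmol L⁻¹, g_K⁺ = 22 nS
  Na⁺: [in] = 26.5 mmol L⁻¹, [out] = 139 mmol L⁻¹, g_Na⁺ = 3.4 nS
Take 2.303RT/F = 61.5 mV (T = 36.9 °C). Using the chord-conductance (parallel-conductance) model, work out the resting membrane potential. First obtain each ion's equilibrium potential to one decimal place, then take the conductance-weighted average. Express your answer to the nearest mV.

E_Cl⁻ = (61.5/-1)·log₁₀(108/26.5) = -37.5 mV
E_K⁺ = (61.5/1)·log₁₀(6.60/142) = -82.0 mV
E_Na⁺ = (61.5/1)·log₁₀(139/26.5) = 44.3 mV
Vm = (Σ gᵢEᵢ)/(Σ gᵢ) = (24·-37.5 + 22·-82.0 + 3.4·44.3) / (24 + 22 + 3.4)
= -2553.38 / 49.4 = -51.69 mV

-52 mV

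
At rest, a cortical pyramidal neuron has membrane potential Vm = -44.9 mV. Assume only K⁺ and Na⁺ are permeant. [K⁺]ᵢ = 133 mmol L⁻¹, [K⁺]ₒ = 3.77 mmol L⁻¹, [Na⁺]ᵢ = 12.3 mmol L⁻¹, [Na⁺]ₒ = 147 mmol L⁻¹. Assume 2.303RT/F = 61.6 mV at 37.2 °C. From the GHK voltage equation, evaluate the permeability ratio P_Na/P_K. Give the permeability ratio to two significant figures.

0.15

Let α = P_Na/P_K. GHK: Vm = 61.6·log₁₀[(Kₒ + α·Naₒ)/(Kᵢ + α·Naᵢ)].
10^(Vm/61.6) = 10^(-44.9/61.6) = 0.18668
So 0.18668·(Kᵢ + α·Naᵢ) = Kₒ + α·Naₒ → α = (0.18668·133.0 − 3.77) / (147.0 − 0.18668·12.3)
α = (24.83 − 3.77) / (147.0 − 2.296) = 21.06/144.7 = 0.1455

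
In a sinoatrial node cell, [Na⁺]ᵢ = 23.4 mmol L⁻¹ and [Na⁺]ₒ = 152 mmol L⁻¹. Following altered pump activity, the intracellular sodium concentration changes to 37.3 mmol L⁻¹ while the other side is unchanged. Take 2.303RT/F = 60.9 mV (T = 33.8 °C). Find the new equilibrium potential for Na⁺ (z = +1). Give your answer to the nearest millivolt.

After the shift: [Na⁺]_out = 152, [Na⁺]_in = 37.3 mmol L⁻¹.
E_new = (60.9/1)·log₁₀(152/37.3) = 60.90 · (0.6101) = 37.16 mV

37 mV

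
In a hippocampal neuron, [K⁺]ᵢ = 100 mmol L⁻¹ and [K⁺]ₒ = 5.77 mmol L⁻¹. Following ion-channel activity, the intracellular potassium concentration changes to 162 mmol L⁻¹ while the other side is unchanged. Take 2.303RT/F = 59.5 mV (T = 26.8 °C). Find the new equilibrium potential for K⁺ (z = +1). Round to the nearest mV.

After the shift: [K⁺]_out = 5.77, [K⁺]_in = 162 mmol L⁻¹.
E_new = (59.5/1)·log₁₀(5.77/162) = 59.50 · (-1.4483) = -86.18 mV

-86 mV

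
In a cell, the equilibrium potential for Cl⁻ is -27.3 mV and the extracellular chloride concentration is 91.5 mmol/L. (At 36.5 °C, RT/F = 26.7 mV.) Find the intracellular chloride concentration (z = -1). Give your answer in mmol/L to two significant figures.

33 mmol/L

Nernst: E = (26.7/-1) · ln([out]/[in]), so ln([out]/[in]) = -27.3 × -1 / 26.7 = 1.0225.
[out]/[in] = e^(1.0225) = 2.78.
[in] = 91.5 / 2.78 = 32.91 mmol/L.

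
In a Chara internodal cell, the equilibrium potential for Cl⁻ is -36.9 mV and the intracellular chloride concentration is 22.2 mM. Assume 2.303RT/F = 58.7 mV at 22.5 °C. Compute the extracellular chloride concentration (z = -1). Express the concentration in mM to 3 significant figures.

Nernst: E = (58.7/-1) · log₁₀([out]/[in]), so log₁₀([out]/[in]) = -36.9 × -1 / 58.7 = 0.6286.
[out]/[in] = 10^(0.6286) = 4.252.
[out] = 4.252 × 22.2 = 94.4 mM.

94.4 mM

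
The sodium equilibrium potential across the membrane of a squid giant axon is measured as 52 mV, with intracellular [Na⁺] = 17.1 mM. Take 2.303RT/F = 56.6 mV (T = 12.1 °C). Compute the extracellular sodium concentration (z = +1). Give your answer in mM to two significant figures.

Nernst: E = (56.6/1) · log₁₀([out]/[in]), so log₁₀([out]/[in]) = 52.0 × 1 / 56.6 = 0.9187.
[out]/[in] = 10^(0.9187) = 8.293.
[out] = 8.293 × 17.1 = 141.8 mM.

140 mM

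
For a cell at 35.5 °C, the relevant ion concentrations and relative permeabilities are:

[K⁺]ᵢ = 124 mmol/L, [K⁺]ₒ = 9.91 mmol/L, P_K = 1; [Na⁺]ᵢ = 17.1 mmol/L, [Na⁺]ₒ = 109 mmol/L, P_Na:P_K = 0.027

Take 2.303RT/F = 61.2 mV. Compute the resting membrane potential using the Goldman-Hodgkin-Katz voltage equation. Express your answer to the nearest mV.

-60 mV

Vm = 61.2 · log₁₀[(Σ P·[cation]ₒ + Σ P·[anion]ᵢ) / (Σ P·[cation]ᵢ + Σ P·[anion]ₒ)]
Numerator = 1×9.91 + 0.027×109 = 12.85
Denominator = 1×124 + 0.027×17.1 = 124.5
Vm = 61.2 · log₁₀(0.10327) = 61.2 × (-0.9860) = -60.35 mV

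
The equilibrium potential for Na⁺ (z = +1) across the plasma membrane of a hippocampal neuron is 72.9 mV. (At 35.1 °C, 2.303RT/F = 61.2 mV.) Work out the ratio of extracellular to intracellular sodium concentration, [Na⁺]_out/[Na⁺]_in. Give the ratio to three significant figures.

15.5

log₁₀([out]/[in]) = E·z/(61.2) = 72.9 × 1 / 61.2 = 1.1912
[out]/[in] = 10^(1.1912) = 15.53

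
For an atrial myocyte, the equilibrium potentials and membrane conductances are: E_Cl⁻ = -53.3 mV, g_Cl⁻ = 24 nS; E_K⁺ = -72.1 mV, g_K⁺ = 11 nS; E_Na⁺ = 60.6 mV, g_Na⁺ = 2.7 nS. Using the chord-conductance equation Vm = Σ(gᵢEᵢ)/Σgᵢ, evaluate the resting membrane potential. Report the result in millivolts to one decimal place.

Σ gᵢEᵢ = 24·(-53.3) + 11·(-72.1) + 2.7·(60.6) = -1908.68
Σ gᵢ = 24 + 11 + 2.7 = 37.7
Vm = -1908.68 / 37.7 = -50.63 mV

-50.6 mV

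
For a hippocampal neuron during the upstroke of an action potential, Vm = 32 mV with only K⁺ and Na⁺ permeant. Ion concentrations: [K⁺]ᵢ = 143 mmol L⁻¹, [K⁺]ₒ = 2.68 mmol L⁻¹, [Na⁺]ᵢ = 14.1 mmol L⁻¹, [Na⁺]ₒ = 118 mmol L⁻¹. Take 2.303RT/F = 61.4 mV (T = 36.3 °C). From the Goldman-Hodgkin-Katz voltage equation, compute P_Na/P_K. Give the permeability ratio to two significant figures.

Let α = P_Na/P_K. GHK: Vm = 61.4·log₁₀[(Kₒ + α·Naₒ)/(Kᵢ + α·Naᵢ)].
10^(Vm/61.4) = 10^(32.0/61.4) = 3.3203
So 3.3203·(Kᵢ + α·Naᵢ) = Kₒ + α·Naₒ → α = (3.3203·143.0 − 2.68) / (118.0 − 3.3203·14.1)
α = (474.8 − 2.68) / (118.0 − 46.82) = 472.1/71.18 = 6.632

6.6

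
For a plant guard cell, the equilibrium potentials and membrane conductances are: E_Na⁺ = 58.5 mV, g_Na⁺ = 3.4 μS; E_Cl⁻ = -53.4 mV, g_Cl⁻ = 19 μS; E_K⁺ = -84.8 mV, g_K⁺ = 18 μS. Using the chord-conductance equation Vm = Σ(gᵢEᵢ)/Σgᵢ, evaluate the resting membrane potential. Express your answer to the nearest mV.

Σ gᵢEᵢ = 3.4·(58.5) + 19·(-53.4) + 18·(-84.8) = -2342.10
Σ gᵢ = 3.4 + 19 + 18 = 40.4
Vm = -2342.10 / 40.4 = -57.97 mV

-58 mV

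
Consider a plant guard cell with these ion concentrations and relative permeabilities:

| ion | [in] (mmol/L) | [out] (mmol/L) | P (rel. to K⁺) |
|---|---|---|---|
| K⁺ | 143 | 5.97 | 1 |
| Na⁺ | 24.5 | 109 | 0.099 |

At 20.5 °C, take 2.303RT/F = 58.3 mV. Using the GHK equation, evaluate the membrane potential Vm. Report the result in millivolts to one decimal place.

Vm = 58.3 · log₁₀[(Σ P·[cation]ₒ + Σ P·[anion]ᵢ) / (Σ P·[cation]ᵢ + Σ P·[anion]ₒ)]
Numerator = 1×5.97 + 0.099×109 = 16.76
Denominator = 1×143 + 0.099×24.5 = 145.4
Vm = 58.3 · log₁₀(0.11525) = 58.3 × (-0.9383) = -54.71 mV

-54.7 mV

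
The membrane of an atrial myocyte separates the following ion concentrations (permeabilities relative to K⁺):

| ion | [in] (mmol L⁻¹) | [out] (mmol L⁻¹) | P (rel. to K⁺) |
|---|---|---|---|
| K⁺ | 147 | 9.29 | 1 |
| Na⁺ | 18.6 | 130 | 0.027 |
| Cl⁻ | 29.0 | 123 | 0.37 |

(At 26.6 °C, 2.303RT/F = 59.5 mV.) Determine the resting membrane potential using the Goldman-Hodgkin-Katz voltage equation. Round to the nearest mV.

Vm = 59.5 · log₁₀[(Σ P·[cation]ₒ + Σ P·[anion]ᵢ) / (Σ P·[cation]ᵢ + Σ P·[anion]ₒ)]
Numerator = 1×9.29 + 0.027×130 + 0.37×29.0 = 23.53
Denominator = 1×147 + 0.027×18.6 + 0.37×123 = 193
Vm = 59.5 · log₁₀(0.12191) = 59.5 × (-0.9140) = -54.38 mV

-54 mV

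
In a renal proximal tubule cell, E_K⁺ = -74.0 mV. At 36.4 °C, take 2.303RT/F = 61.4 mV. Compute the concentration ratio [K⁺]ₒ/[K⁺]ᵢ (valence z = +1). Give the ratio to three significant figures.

log₁₀([out]/[in]) = E·z/(61.4) = -74.0 × 1 / 61.4 = -1.2052
[out]/[in] = 10^(-1.2052) = 0.06234

0.0623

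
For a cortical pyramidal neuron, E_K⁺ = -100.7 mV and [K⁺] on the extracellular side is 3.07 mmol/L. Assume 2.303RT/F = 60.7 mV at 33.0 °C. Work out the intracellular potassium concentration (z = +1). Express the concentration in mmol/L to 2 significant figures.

140 mmol/L

Nernst: E = (60.7/1) · log₁₀([out]/[in]), so log₁₀([out]/[in]) = -100.7 × 1 / 60.7 = -1.6590.
[out]/[in] = 10^(-1.6590) = 0.02193.
[in] = 3.07 / 0.02193 = 140 mmol/L.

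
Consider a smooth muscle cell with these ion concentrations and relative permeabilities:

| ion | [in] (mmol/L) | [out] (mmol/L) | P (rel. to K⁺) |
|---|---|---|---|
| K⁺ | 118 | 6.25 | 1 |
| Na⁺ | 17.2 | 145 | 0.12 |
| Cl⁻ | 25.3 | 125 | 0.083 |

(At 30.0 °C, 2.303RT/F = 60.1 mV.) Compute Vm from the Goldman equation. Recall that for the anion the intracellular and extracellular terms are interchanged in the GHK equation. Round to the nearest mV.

-42 mV

Vm = 60.1 · log₁₀[(Σ P·[cation]ₒ + Σ P·[anion]ᵢ) / (Σ P·[cation]ᵢ + Σ P·[anion]ₒ)]
Numerator = 1×6.25 + 0.12×145 + 0.083×25.3 = 25.75
Denominator = 1×118 + 0.12×17.2 + 0.083×125 = 130.4
Vm = 60.1 · log₁₀(0.19741) = 60.1 × (-0.7046) = -42.35 mV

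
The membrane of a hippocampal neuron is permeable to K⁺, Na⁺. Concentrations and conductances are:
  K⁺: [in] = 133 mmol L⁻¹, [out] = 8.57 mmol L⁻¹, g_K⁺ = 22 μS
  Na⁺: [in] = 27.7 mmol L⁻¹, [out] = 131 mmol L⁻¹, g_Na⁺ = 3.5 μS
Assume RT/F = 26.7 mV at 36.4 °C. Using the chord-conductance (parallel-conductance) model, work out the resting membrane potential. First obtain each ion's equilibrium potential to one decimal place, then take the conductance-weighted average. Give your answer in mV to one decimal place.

-57.5 mV

E_K⁺ = (26.7/1)·ln(8.57/133) = -73.2 mV
E_Na⁺ = (26.7/1)·ln(131/27.7) = 41.5 mV
Vm = (Σ gᵢEᵢ)/(Σ gᵢ) = (22·-73.2 + 3.5·41.5) / (22 + 3.5)
= -1465.15 / 25.5 = -57.46 mV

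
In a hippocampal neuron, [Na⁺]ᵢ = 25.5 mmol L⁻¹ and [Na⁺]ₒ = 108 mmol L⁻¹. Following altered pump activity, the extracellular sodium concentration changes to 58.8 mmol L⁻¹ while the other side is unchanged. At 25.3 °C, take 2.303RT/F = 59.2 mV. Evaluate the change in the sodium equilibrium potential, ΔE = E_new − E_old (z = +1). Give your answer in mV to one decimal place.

-15.6 mV

E_old = (59.2/1)·log₁₀(108/25.5) = 37.11 mV
E_new = (59.2/1)·log₁₀(58.8/25.5) = 21.48 mV
ΔE = 21.48 − (37.11) = -15.63 mV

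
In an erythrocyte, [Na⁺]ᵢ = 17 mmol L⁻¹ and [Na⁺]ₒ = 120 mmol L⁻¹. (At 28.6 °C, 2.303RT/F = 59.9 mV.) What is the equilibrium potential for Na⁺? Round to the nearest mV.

E = (59.9/z) · log₁₀([Na⁺]_out/[Na⁺]_in) with z = +1.
= (59.9/1) · log₁₀(120/17) = 59.90 · log₁₀(7.059)
= 59.90 · (0.8487) = 50.84 mV

51 mV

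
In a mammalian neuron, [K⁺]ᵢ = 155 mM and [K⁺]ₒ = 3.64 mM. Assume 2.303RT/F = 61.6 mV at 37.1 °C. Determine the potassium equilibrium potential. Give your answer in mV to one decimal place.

-100.4 mV

E = (61.6/z) · log₁₀([K⁺]_out/[K⁺]_in) with z = +1.
= (61.6/1) · log₁₀(3.64/155) = 61.60 · log₁₀(0.02348)
= 61.60 · (-1.6292) = -100.36 mV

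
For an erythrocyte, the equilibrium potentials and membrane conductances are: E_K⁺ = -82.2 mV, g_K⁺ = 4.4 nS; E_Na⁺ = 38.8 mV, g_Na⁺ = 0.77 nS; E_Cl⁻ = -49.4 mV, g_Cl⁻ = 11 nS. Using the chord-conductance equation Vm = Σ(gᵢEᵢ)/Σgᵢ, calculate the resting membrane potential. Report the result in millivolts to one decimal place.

-54.1 mV

Σ gᵢEᵢ = 4.4·(-82.2) + 0.77·(38.8) + 11·(-49.4) = -875.20
Σ gᵢ = 4.4 + 0.77 + 11 = 16.17
Vm = -875.20 / 16.17 = -54.13 mV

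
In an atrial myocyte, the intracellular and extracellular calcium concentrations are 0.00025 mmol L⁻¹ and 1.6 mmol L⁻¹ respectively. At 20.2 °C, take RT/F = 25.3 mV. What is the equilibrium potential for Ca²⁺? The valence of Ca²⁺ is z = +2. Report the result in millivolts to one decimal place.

110.9 mV

E = (25.3/z) · ln([Ca²⁺]_out/[Ca²⁺]_in) with z = +2.
= (25.3/2) · ln(1.6/0.00025) = 12.65 · ln(6400)
= 12.65 · (8.7641) = 110.87 mV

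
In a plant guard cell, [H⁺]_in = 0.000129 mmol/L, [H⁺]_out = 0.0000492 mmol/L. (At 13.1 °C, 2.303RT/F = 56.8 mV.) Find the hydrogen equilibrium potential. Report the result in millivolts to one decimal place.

E = (56.8/z) · log₁₀([H⁺]_out/[H⁺]_in) with z = +1.
= (56.8/1) · log₁₀(0.0000492/0.000129) = 56.80 · log₁₀(0.3814)
= 56.80 · (-0.4186) = -23.78 mV

-23.8 mV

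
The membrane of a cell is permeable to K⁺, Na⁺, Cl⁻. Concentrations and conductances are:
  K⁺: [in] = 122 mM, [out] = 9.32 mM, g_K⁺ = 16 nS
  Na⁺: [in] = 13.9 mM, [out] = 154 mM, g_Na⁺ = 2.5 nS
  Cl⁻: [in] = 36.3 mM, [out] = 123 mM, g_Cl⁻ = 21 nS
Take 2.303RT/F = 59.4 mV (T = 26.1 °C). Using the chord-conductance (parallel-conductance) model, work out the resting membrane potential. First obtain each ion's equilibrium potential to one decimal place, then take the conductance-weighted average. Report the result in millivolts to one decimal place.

-39.7 mV

E_K⁺ = (59.4/1)·log₁₀(9.32/122) = -66.3 mV
E_Na⁺ = (59.4/1)·log₁₀(154/13.9) = 62.0 mV
E_Cl⁻ = (59.4/-1)·log₁₀(123/36.3) = -31.5 mV
Vm = (Σ gᵢEᵢ)/(Σ gᵢ) = (16·-66.3 + 2.5·62.0 + 21·-31.5) / (16 + 2.5 + 21)
= -1567.30 / 39.5 = -39.68 mV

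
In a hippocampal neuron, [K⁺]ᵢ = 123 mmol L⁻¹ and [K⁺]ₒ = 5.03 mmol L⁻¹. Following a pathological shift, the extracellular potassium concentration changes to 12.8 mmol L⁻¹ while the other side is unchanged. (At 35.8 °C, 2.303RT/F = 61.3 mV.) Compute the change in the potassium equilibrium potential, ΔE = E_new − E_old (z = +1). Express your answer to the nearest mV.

25 mV

E_old = (61.3/1)·log₁₀(5.03/123) = -85.11 mV
E_new = (61.3/1)·log₁₀(12.8/123) = -60.24 mV
ΔE = -60.24 − (-85.11) = 24.87 mV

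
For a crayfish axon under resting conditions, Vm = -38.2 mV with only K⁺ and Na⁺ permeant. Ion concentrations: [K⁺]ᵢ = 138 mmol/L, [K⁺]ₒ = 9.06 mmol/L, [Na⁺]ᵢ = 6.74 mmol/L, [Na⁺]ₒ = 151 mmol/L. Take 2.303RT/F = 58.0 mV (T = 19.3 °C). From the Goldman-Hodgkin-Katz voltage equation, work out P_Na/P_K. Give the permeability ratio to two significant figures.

0.14

Let α = P_Na/P_K. GHK: Vm = 58.0·log₁₀[(Kₒ + α·Naₒ)/(Kᵢ + α·Naᵢ)].
10^(Vm/58.0) = 10^(-38.2/58.0) = 0.21947
So 0.21947·(Kᵢ + α·Naᵢ) = Kₒ + α·Naₒ → α = (0.21947·138.0 − 9.06) / (151.0 − 0.21947·6.74)
α = (30.29 − 9.06) / (151.0 − 1.479) = 21.23/149.5 = 0.142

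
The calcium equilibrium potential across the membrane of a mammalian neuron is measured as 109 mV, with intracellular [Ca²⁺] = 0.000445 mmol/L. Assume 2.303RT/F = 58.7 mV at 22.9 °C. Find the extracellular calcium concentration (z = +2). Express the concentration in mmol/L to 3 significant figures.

Nernst: E = (58.7/2) · log₁₀([out]/[in]), so log₁₀([out]/[in]) = 109.0 × 2 / 58.7 = 3.7138.
[out]/[in] = 10^(3.7138) = 5174.
[out] = 5174 × 0.000445 = 2.302 mmol/L.

2.30 mmol/L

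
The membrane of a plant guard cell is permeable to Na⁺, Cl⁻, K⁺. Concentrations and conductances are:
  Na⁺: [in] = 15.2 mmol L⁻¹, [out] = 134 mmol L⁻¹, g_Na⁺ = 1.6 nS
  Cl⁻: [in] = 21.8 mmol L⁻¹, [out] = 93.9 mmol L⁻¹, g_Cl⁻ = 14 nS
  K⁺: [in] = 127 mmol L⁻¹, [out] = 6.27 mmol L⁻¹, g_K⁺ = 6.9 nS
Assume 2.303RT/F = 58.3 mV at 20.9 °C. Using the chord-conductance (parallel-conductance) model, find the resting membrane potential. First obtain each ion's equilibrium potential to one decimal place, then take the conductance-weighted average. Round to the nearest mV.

-42 mV

E_Na⁺ = (58.3/1)·log₁₀(134/15.2) = 55.1 mV
E_Cl⁻ = (58.3/-1)·log₁₀(93.9/21.8) = -37.0 mV
E_K⁺ = (58.3/1)·log₁₀(6.27/127) = -76.2 mV
Vm = (Σ gᵢEᵢ)/(Σ gᵢ) = (1.6·55.1 + 14·-37.0 + 6.9·-76.2) / (1.6 + 14 + 6.9)
= -955.62 / 22.5 = -42.47 mV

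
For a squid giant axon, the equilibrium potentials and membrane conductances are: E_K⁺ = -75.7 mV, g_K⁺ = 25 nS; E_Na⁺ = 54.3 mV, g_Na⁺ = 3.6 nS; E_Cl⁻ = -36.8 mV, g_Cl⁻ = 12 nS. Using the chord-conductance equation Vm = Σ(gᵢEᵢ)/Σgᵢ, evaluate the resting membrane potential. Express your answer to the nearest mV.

Σ gᵢEᵢ = 25·(-75.7) + 3.6·(54.3) + 12·(-36.8) = -2138.62
Σ gᵢ = 25 + 3.6 + 12 = 40.6
Vm = -2138.62 / 40.6 = -52.68 mV

-53 mV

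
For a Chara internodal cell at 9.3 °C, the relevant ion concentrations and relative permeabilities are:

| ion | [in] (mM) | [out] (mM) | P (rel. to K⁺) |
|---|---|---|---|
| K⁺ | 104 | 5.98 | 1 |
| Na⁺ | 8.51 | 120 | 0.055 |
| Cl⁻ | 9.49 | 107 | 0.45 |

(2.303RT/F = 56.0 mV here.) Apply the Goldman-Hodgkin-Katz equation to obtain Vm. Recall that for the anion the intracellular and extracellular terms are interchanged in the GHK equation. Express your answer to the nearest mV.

-54 mV

Vm = 56.0 · log₁₀[(Σ P·[cation]ₒ + Σ P·[anion]ᵢ) / (Σ P·[cation]ᵢ + Σ P·[anion]ₒ)]
Numerator = 1×5.98 + 0.055×120 + 0.45×9.49 = 16.85
Denominator = 1×104 + 0.055×8.51 + 0.45×107 = 152.6
Vm = 56.0 · log₁₀(0.11041) = 56.0 × (-0.9570) = -53.59 mV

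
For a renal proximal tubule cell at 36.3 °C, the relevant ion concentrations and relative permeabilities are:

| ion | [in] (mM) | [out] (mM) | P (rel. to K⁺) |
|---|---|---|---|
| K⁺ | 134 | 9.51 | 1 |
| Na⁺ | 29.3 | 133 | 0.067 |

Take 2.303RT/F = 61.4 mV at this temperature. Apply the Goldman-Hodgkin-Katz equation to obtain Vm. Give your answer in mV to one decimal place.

-53.3 mV

Vm = 61.4 · log₁₀[(Σ P·[cation]ₒ + Σ P·[anion]ᵢ) / (Σ P·[cation]ᵢ + Σ P·[anion]ₒ)]
Numerator = 1×9.51 + 0.067×133 = 18.42
Denominator = 1×134 + 0.067×29.3 = 136
Vm = 61.4 · log₁₀(0.13549) = 61.4 × (-0.8681) = -53.30 mV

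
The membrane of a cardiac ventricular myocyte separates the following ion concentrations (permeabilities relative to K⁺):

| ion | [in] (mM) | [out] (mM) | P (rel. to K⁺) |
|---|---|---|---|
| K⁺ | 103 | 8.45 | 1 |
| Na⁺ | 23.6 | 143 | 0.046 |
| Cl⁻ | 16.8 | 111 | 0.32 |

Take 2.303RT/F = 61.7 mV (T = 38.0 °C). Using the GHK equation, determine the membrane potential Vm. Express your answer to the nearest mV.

Vm = 61.7 · log₁₀[(Σ P·[cation]ₒ + Σ P·[anion]ᵢ) / (Σ P·[cation]ᵢ + Σ P·[anion]ₒ)]
Numerator = 1×8.45 + 0.046×143 + 0.32×16.8 = 20.4
Denominator = 1×103 + 0.046×23.6 + 0.32×111 = 139.6
Vm = 61.7 · log₁₀(0.14615) = 61.7 × (-0.8352) = -51.53 mV

-52 mV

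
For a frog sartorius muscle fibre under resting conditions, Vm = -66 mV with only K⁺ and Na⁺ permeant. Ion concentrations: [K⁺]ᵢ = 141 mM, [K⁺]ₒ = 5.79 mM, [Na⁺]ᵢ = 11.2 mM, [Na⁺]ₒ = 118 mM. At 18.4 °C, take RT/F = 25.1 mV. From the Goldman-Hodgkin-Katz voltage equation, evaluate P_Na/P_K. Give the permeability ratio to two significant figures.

Let α = P_Na/P_K. GHK: Vm = 25.1·ln[(Kₒ + α·Naₒ)/(Kᵢ + α·Naᵢ)].
e^(Vm/25.1) = e^(-66.0/25.1) = 0.072116
So 0.072116·(Kᵢ + α·Naᵢ) = Kₒ + α·Naₒ → α = (0.072116·141.0 − 5.79) / (118.0 − 0.072116·11.2)
α = (10.17 − 5.79) / (118.0 − 0.8077) = 4.378/117.2 = 0.03736

0.037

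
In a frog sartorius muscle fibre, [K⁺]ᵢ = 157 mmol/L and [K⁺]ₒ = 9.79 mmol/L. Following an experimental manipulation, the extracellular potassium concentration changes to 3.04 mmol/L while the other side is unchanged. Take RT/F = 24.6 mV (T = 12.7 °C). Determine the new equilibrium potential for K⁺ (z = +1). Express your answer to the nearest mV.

-97 mV

After the shift: [K⁺]_out = 3.04, [K⁺]_in = 157 mmol/L.
E_new = (24.6/1)·ln(3.04/157) = 24.60 · (-3.9444) = -97.03 mV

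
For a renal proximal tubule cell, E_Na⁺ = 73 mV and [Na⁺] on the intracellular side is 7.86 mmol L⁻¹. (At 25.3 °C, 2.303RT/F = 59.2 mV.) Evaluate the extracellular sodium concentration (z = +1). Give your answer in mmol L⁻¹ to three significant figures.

Nernst: E = (59.2/1) · log₁₀([out]/[in]), so log₁₀([out]/[in]) = 73.0 × 1 / 59.2 = 1.2331.
[out]/[in] = 10^(1.2331) = 17.1.
[out] = 17.1 × 7.86 = 134.4 mmol L⁻¹.

134 mmol L⁻¹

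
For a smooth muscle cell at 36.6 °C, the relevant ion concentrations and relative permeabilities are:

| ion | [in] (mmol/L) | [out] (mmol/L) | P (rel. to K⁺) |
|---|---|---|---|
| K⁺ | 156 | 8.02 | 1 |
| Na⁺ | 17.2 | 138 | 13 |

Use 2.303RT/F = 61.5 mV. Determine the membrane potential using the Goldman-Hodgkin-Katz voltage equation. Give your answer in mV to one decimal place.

41.6 mV

Vm = 61.5 · log₁₀[(Σ P·[cation]ₒ + Σ P·[anion]ᵢ) / (Σ P·[cation]ᵢ + Σ P·[anion]ₒ)]
Numerator = 1×8.02 + 13×138 = 1802
Denominator = 1×156 + 13×17.2 = 379.6
Vm = 61.5 · log₁₀(4.7472) = 61.5 × (0.6764) = 41.60 mV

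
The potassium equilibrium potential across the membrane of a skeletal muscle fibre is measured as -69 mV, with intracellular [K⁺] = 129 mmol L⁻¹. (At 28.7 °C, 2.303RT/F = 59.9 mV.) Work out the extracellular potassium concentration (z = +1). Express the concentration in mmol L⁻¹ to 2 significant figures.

Nernst: E = (59.9/1) · log₁₀([out]/[in]), so log₁₀([out]/[in]) = -69.0 × 1 / 59.9 = -1.1519.
[out]/[in] = 10^(-1.1519) = 0.07048.
[out] = 0.07048 × 129 = 9.092 mmol L⁻¹.

9.1 mmol L⁻¹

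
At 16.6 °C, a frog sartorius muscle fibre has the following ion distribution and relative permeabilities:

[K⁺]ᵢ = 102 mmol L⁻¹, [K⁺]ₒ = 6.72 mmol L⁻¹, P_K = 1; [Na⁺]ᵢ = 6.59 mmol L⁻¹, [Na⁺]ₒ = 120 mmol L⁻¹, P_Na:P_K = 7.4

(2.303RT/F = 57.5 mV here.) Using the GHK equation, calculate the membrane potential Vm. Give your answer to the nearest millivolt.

44 mV

Vm = 57.5 · log₁₀[(Σ P·[cation]ₒ + Σ P·[anion]ᵢ) / (Σ P·[cation]ᵢ + Σ P·[anion]ₒ)]
Numerator = 1×6.72 + 7.4×120 = 894.7
Denominator = 1×102 + 7.4×6.59 = 150.8
Vm = 57.5 · log₁₀(5.9345) = 57.5 × (0.7734) = 44.47 mV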